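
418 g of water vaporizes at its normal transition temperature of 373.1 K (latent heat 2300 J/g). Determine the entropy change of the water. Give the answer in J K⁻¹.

ΔS = 2580 J/K

Heat absorbed by the substance: Q = mL = 418 × 2300 = 961400 J.
At constant T, ΔS = Q_rev/T = 961400 / 373.1 = 2580 J/K.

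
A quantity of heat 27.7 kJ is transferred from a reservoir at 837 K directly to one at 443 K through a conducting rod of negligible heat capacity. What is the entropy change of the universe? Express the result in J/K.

ΔS_hot = −Q/T_H = −27700/837 = -33.09 J/K and ΔS_cold = +Q/T_C = 27700/443 = 62.53 J/K.
ΔS_total = -33.09 + 62.53 = 29.4 J/K, positive as the second law requires.

ΔS_total = 29.4 J/K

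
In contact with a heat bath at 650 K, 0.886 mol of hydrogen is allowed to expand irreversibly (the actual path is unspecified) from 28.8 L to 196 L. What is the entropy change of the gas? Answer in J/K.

ΔS_gas = 14.1 J/K

Entropy is a state function, so ΔS_gas depends only on the end states.
For an isothermal ideal gas ΔS_gas = nR ln(V₂/V₁) = 0.886 × 8.314 × ln(196/28.8) = 14.1 J/K.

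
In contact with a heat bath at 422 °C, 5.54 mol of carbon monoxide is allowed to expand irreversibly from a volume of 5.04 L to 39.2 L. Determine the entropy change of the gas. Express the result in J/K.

Entropy is a state function, so ΔS_gas depends only on the end states.
For an isothermal ideal gas ΔS_gas = nR ln(V₂/V₁) = 5.54 × 8.314 × ln(39.2/5.04) = 94.5 J/K.

ΔS_gas = 94.5 J/K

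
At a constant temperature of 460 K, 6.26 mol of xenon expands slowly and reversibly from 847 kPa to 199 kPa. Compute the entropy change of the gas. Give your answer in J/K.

For an isothermal ideal gas ΔS_gas = nR ln(P₁/P₂) = 6.26 × 8.314 × ln(847/199) = 75.4 J/K.

ΔS_gas = 75.4 J/K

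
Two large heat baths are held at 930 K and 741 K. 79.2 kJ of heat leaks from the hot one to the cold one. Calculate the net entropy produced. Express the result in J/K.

ΔS_hot = −Q/T_H = −79200/930 = -85.16 J/K and ΔS_cold = +Q/T_C = 79200/741 = 106.9 J/K.
ΔS_total = -85.16 + 106.9 = 21.7 J/K, positive as the second law requires.

ΔS_total = 21.7 J/K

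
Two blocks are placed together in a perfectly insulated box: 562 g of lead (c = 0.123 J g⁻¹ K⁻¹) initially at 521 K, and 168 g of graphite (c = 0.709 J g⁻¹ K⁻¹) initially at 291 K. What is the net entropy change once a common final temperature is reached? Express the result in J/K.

ΔS_total = 7.71 J/K

Energy balance: T_f = (m₁c₁T₁ + m₂c₂T₂)/(m₁c₁ + m₂c₂) = 375.46 K.
ΔS₁ = m₁c₁ ln(T_f/T₁) = 69.126 × ln(375.46/521) = -22.645 J/K.
ΔS₂ = m₂c₂ ln(T_f/T₂) = 119.112 × ln(375.46/291) = 30.354 J/K.
ΔS_total = -22.645 + 30.354 = 7.71 J/K.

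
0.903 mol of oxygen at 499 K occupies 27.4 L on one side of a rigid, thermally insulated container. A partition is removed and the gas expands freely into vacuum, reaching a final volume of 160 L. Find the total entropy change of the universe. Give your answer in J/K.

No heat is exchanged and no work is done, so the ideal-gas temperature stays constant.
Entropy is a state function; using a reversible isothermal path, ΔS_gas = nR ln(V₂/V₁) = 0.903 × 8.314 × ln(160/27.4) = 13.2 J/K.
The insulated surroundings exchange no heat, so ΔS_surr = 0 and ΔS_universe = ΔS_gas.

ΔS_universe = 13.2 J/K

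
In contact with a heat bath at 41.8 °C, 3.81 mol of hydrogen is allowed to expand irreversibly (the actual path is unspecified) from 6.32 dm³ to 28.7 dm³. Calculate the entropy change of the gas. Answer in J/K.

Entropy is a state function, so ΔS_gas depends only on the end states.
For an isothermal ideal gas ΔS_gas = nR ln(V₂/V₁) = 3.81 × 8.314 × ln(28.7/6.32) = 47.9 J/K.

ΔS_gas = 47.9 J/K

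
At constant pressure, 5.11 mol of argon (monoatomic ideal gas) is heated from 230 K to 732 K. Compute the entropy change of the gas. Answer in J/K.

ΔS = 123 J/K

At constant pressure, ΔS = nC_p ln(T₂/T₁) with C_p = 5R/2 = 20.79 J mol⁻¹ K⁻¹.
ΔS = 5.11 × 20.79 × ln(732/230) = 123 J/K.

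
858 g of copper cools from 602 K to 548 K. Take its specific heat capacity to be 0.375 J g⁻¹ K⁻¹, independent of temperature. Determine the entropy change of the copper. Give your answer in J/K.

ΔS = ∫dQ_rev/T = m c ln(T₂/T₁) = 858 × 0.375 × ln(548/602) = -30.2 J/K.

ΔS = -30.2 J/K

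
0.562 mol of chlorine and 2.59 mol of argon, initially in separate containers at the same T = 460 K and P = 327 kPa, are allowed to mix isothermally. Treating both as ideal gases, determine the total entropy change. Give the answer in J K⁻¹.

Mole fractions: x_A = 0.562/3.15 = 0.178, x_B = 0.822.
ΔS_mix = −R(n_A ln x_A + n_B ln x_B) = −8.314 × (0.562 ln 0.178 + 2.59 ln 0.822) = 12.3 J/K.

ΔS_mix = 12.3 J/K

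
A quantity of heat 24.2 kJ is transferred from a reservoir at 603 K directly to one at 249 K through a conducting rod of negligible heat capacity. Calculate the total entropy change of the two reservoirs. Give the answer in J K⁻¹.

ΔS_hot = −Q/T_H = −24200/603 = -40.13 J/K and ΔS_cold = +Q/T_C = 24200/249 = 97.19 J/K.
ΔS_total = -40.13 + 97.19 = 57.1 J/K, positive as the second law requires.

ΔS_total = 57.1 J/K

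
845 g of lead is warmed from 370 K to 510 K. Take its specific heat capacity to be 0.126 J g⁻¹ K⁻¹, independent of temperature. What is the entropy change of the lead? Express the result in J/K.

ΔS = 34.2 J/K

ΔS = ∫dQ_rev/T = m c ln(T₂/T₁) = 845 × 0.126 × ln(510/370) = 34.2 J/K.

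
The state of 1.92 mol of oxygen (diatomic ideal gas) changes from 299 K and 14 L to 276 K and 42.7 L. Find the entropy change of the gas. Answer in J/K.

ΔS = 14.6 J/K

Entropy is a state function: ΔS = nC_V ln(T₂/T₁) + nR ln(V₂/V₁), with C_V = 5R/2 = 20.79 J mol⁻¹ K⁻¹ for a diatomic ideal gas.
ΔS = 1.92 × [20.79 × ln(276/299) + 8.314 × ln(42.7/14)] = 14.6 J/K.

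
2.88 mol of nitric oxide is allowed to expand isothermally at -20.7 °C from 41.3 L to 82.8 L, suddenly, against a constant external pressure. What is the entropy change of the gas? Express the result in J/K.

ΔS_gas = 16.7 J/K

Entropy is a state function, so ΔS_gas depends only on the end states.
For an isothermal ideal gas ΔS_gas = nR ln(V₂/V₁) = 2.88 × 8.314 × ln(82.8/41.3) = 16.7 J/K.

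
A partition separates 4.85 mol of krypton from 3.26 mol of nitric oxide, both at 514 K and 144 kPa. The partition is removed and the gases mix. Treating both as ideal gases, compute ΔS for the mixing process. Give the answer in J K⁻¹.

ΔS_mix = 45.4 J/K

Mole fractions: x_A = 4.85/8.11 = 0.598, x_B = 0.402.
ΔS_mix = −R(n_A ln x_A + n_B ln x_B) = −8.314 × (4.85 ln 0.598 + 3.26 ln 0.402) = 45.4 J/K.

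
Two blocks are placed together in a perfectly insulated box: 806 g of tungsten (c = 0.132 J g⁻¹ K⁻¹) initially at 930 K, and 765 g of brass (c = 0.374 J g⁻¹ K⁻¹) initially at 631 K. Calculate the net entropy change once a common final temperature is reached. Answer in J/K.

ΔS_total = 6.16 J/K

Energy balance: T_f = (m₁c₁T₁ + m₂c₂T₂)/(m₁c₁ + m₂c₂) = 712.05 K.
ΔS₁ = m₁c₁ ln(T_f/T₁) = 106.392 × ln(712.05/930) = -28.41 J/K.
ΔS₂ = m₂c₂ ln(T_f/T₂) = 286.11 × ln(712.05/631) = 34.57 J/K.
ΔS_total = -28.41 + 34.57 = 6.16 J/K.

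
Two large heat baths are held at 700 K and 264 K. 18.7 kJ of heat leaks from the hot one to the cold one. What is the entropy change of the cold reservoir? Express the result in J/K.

ΔS_cold = 70.8 J/K

The cold reservoir gains heat Q, so ΔS_cold = +Q/T_C = 18700/264 = 70.8 J/K.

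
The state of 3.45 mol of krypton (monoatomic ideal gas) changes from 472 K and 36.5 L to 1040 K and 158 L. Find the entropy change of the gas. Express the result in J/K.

Entropy is a state function: ΔS = nC_V ln(T₂/T₁) + nR ln(V₂/V₁), with C_V = 3R/2 = 12.47 J mol⁻¹ K⁻¹ for a monoatomic ideal gas.
ΔS = 3.45 × [12.47 × ln(1040/472) + 8.314 × ln(158/36.5)] = 76 J/K.

ΔS = 76 J/K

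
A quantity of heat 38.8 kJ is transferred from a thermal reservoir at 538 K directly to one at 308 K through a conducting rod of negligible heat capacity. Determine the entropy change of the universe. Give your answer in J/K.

ΔS_total = 53.9 J/K

ΔS_hot = −Q/T_H = −38800/538 = -72.12 J/K and ΔS_cold = +Q/T_C = 38800/308 = 126 J/K.
ΔS_total = -72.12 + 126 = 53.9 J/K, positive as the second law requires.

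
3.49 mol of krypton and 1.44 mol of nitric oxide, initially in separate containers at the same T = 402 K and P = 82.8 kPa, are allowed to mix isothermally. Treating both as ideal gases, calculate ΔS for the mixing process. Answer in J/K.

Mole fractions: x_A = 3.49/4.93 = 0.708, x_B = 0.292.
ΔS_mix = −R(n_A ln x_A + n_B ln x_B) = −8.314 × (3.49 ln 0.708 + 1.44 ln 0.292) = 24.8 J/K.

ΔS_mix = 24.8 J/K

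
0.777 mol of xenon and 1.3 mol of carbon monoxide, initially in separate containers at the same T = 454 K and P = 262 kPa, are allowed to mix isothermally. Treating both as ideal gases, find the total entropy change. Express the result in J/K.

ΔS_mix = 11.4 J/K

Mole fractions: x_A = 0.777/2.08 = 0.374, x_B = 0.626.
ΔS_mix = −R(n_A ln x_A + n_B ln x_B) = −8.314 × (0.777 ln 0.374 + 1.3 ln 0.626) = 11.4 J/K.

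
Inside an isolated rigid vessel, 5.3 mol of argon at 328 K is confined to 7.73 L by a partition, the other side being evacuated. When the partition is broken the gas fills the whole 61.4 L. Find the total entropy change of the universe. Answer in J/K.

ΔS_universe = 91.3 J/K

For an ideal gas in free expansion Q = 0 and W = 0, so T is unchanged.
Entropy is a state function; using a reversible isothermal path, ΔS_gas = nR ln(V₂/V₁) = 5.3 × 8.314 × ln(61.4/7.73) = 91.3 J/K.
The insulated surroundings exchange no heat, so ΔS_surr = 0 and ΔS_universe = ΔS_gas.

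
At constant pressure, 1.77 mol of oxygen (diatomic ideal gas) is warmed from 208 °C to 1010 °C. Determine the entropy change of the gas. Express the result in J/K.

In kelvin: T₁ = 481.15 K, T₂ = 1283.15 K. At constant pressure, ΔS = nC_p ln(T₂/T₁) with C_p = 7R/2 = 29.1 J mol⁻¹ K⁻¹.
ΔS = 1.77 × 29.1 × ln(1283.15/481.15) = 50.5 J/K.

ΔS = 50.5 J/K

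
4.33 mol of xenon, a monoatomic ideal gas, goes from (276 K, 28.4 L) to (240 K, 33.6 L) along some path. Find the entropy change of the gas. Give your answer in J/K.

Entropy is a state function: ΔS = nC_V ln(T₂/T₁) + nR ln(V₂/V₁), with C_V = 3R/2 = 12.47 J mol⁻¹ K⁻¹ for a monoatomic ideal gas.
ΔS = 4.33 × [12.47 × ln(240/276) + 8.314 × ln(33.6/28.4)] = -1.49 J/K.

ΔS = -1.49 J/K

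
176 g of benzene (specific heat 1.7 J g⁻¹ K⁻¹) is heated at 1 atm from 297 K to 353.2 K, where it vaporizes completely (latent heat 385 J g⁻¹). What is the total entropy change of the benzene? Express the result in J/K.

ΔS = 244 J/K

Warming step: ΔS₁ = m c ln(T_tr/T_i) = 176 × 1.7 × ln(353.2/297) = 51.85 J/K.
Phase change: ΔS₂ = +mL/T_tr = 176 × 385 / 353.2 = 191.8 J/K.
ΔS_total = (51.85) + (191.8) = 244 J/K.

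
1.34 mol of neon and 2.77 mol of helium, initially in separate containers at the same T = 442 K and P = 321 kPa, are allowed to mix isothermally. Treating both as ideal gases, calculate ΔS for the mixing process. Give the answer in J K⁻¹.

Mole fractions: x_A = 1.34/4.11 = 0.326, x_B = 0.674.
ΔS_mix = −R(n_A ln x_A + n_B ln x_B) = −8.314 × (1.34 ln 0.326 + 2.77 ln 0.674) = 21.6 J/K.

ΔS_mix = 21.6 J/K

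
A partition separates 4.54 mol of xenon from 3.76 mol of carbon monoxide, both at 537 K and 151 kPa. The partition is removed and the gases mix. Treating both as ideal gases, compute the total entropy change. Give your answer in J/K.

Mole fractions: x_A = 4.54/8.3 = 0.547, x_B = 0.453.
ΔS_mix = −R(n_A ln x_A + n_B ln x_B) = −8.314 × (4.54 ln 0.547 + 3.76 ln 0.453) = 47.5 J/K.

ΔS_mix = 47.5 J/K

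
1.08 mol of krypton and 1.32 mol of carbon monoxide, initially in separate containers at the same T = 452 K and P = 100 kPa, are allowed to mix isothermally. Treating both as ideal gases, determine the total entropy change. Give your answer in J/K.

Mole fractions: x_A = 1.08/2.4 = 0.45, x_B = 0.55.
ΔS_mix = −R(n_A ln x_A + n_B ln x_B) = −8.314 × (1.08 ln 0.45 + 1.32 ln 0.55) = 13.7 J/K.

ΔS_mix = 13.7 J/K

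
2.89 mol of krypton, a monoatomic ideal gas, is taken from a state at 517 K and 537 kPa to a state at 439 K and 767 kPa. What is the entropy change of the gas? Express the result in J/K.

ΔS = nC_p ln(T₂/T₁) − nR ln(P₂/P₁), with C_p = 5R/2 = 20.79 J mol⁻¹ K⁻¹ for a monoatomic ideal gas.
ΔS = 2.89 × [20.79 × ln(439/517) − 8.314 × ln(767/537)] = -18.4 J/K.

ΔS = -18.4 J/K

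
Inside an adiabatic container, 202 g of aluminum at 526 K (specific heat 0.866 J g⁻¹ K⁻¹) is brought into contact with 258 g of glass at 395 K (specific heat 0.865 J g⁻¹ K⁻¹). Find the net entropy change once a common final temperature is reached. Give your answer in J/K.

ΔS_total = 4.06 J/K

Energy balance: T_f = (m₁c₁T₁ + m₂c₂T₂)/(m₁c₁ + m₂c₂) = 452.56 K.
ΔS₁ = m₁c₁ ln(T_f/T₁) = 174.932 × ln(452.56/526) = -26.3051 J/K.
ΔS₂ = m₂c₂ ln(T_f/T₂) = 223.17 × ln(452.56/395) = 30.3605 J/K.
ΔS_total = -26.3051 + 30.3605 = 4.06 J/K.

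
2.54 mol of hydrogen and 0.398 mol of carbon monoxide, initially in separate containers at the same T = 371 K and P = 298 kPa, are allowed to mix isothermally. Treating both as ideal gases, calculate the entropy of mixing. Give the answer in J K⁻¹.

ΔS_mix = 9.69 J/K

Mole fractions: x_A = 2.54/2.94 = 0.865, x_B = 0.135.
ΔS_mix = −R(n_A ln x_A + n_B ln x_B) = −8.314 × (2.54 ln 0.865 + 0.398 ln 0.135) = 9.69 J/K.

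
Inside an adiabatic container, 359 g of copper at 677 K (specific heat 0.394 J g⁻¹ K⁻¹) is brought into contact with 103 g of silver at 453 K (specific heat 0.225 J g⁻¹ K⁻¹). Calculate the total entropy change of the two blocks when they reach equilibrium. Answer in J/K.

Energy balance: T_f = (m₁c₁T₁ + m₂c₂T₂)/(m₁c₁ + m₂c₂) = 645.47 K.
ΔS₁ = m₁c₁ ln(T_f/T₁) = 141.446 × ln(645.47/677) = -6.747 J/K.
ΔS₂ = m₂c₂ ln(T_f/T₂) = 23.175 × ln(645.47/453) = 8.206 J/K.
ΔS_total = -6.747 + 8.206 = 1.46 J/K.

ΔS_total = 1.46 J/K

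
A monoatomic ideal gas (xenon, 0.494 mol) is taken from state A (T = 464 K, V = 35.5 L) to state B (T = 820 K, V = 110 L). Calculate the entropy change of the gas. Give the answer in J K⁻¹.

Entropy is a state function: ΔS = nC_V ln(T₂/T₁) + nR ln(V₂/V₁), with C_V = 3R/2 = 12.47 J mol⁻¹ K⁻¹ for a monoatomic ideal gas.
ΔS = 0.494 × [12.47 × ln(820/464) + 8.314 × ln(110/35.5)] = 8.15 J/K.

ΔS = 8.15 J/K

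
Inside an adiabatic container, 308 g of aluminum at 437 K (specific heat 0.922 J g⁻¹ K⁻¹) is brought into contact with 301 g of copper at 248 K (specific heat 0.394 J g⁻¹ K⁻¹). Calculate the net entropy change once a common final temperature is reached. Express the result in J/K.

Energy balance: T_f = (m₁c₁T₁ + m₂c₂T₂)/(m₁c₁ + m₂c₂) = 381.32 K.
ΔS₁ = m₁c₁ ln(T_f/T₁) = 283.976 × ln(381.32/437) = -38.7 J/K.
ΔS₂ = m₂c₂ ln(T_f/T₂) = 118.594 × ln(381.32/248) = 51.02 J/K.
ΔS_total = -38.7 + 51.02 = 12.3 J/K.

ΔS_total = 12.3 J/K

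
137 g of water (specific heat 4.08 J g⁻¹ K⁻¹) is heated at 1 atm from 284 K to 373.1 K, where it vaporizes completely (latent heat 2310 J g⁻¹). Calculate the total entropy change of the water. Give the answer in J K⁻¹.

ΔS = 1000 J/K

Warming step: ΔS₁ = m c ln(T_tr/T_i) = 137 × 4.08 × ln(373.1/284) = 152.5 J/K.
Phase change: ΔS₂ = +mL/T_tr = 137 × 2310 / 373.1 = 848.2 J/K.
ΔS_total = (152.5) + (848.2) = 1000 J/K.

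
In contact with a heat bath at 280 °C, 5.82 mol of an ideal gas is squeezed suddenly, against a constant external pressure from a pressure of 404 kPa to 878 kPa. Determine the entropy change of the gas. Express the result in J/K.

ΔS_gas = -37.6 J/K

Entropy is a state function, so ΔS_gas depends only on the end states.
For an isothermal ideal gas ΔS_gas = nR ln(P₁/P₂) = 5.82 × 8.314 × ln(404/878) = -37.6 J/K.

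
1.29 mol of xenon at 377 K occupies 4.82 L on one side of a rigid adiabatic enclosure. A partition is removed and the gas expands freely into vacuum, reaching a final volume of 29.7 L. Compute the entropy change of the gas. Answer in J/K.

No heat is exchanged and no work is done, so the ideal-gas temperature stays constant.
Entropy is a state function; using a reversible isothermal path, ΔS_gas = nR ln(V₂/V₁) = 1.29 × 8.314 × ln(29.7/4.82) = 19.5 J/K.

ΔS_gas = 19.5 J/K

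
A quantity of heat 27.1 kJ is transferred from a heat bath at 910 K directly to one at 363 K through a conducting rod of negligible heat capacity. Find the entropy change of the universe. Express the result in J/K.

ΔS_total = 44.9 J/K

ΔS_hot = −Q/T_H = −27100/910 = -29.78 J/K and ΔS_cold = +Q/T_C = 27100/363 = 74.66 J/K.
ΔS_total = -29.78 + 74.66 = 44.9 J/K, positive as the second law requires.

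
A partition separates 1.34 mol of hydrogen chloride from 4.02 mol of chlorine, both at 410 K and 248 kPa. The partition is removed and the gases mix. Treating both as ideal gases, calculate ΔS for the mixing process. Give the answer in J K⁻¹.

Mole fractions: x_A = 1.34/5.36 = 0.25, x_B = 0.75.
ΔS_mix = −R(n_A ln x_A + n_B ln x_B) = −8.314 × (1.34 ln 0.25 + 4.02 ln 0.75) = 25.1 J/K.

ΔS_mix = 25.1 J/K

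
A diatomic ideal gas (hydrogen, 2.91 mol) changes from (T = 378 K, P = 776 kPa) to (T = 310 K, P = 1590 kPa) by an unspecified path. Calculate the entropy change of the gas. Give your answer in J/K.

ΔS = nC_p ln(T₂/T₁) − nR ln(P₂/P₁), with C_p = 7R/2 = 29.1 J mol⁻¹ K⁻¹ for a diatomic ideal gas.
ΔS = 2.91 × [29.1 × ln(310/378) − 8.314 × ln(1590/776)] = -34.1 J/K.

ΔS = -34.1 J/K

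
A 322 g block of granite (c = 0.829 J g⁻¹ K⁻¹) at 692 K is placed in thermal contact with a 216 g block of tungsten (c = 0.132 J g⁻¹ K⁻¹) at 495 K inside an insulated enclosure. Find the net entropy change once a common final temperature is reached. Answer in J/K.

Energy balance: T_f = (m₁c₁T₁ + m₂c₂T₂)/(m₁c₁ + m₂c₂) = 672.99 K.
ΔS₁ = m₁c₁ ln(T_f/T₁) = 266.938 × ln(672.99/692) = -7.436 J/K.
ΔS₂ = m₂c₂ ln(T_f/T₂) = 28.512 × ln(672.99/495) = 8.758 J/K.
ΔS_total = -7.436 + 8.758 = 1.32 J/K.

ΔS_total = 1.32 J/K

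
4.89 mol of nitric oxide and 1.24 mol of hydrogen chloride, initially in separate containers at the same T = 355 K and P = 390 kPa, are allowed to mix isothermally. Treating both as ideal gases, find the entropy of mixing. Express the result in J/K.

Mole fractions: x_A = 4.89/6.13 = 0.798, x_B = 0.202.
ΔS_mix = −R(n_A ln x_A + n_B ln x_B) = −8.314 × (4.89 ln 0.798 + 1.24 ln 0.202) = 25.7 J/K.

ΔS_mix = 25.7 J/K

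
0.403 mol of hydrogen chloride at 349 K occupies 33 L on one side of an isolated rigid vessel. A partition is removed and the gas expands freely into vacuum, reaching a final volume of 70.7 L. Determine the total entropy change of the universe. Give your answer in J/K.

For an ideal gas in free expansion Q = 0 and W = 0, so T is unchanged.
Entropy is a state function; using a reversible isothermal path, ΔS_gas = nR ln(V₂/V₁) = 0.403 × 8.314 × ln(70.7/33) = 2.55 J/K.
The insulated surroundings exchange no heat, so ΔS_surr = 0 and ΔS_universe = ΔS_gas.

ΔS_universe = 2.55 J/K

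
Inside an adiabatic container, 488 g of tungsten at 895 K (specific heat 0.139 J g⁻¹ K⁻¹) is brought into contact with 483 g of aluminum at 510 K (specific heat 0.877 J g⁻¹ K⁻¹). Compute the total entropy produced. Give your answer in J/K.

ΔS_total = 10.6 J/K

Energy balance: T_f = (m₁c₁T₁ + m₂c₂T₂)/(m₁c₁ + m₂c₂) = 563.14 K.
ΔS₁ = m₁c₁ ln(T_f/T₁) = 67.832 × ln(563.14/895) = -31.43 J/K.
ΔS₂ = m₂c₂ ln(T_f/T₂) = 423.591 × ln(563.14/510) = 41.99 J/K.
ΔS_total = -31.43 + 41.99 = 10.6 J/K.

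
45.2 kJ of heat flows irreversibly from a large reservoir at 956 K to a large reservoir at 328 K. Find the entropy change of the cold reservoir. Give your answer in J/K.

ΔS_cold = 138 J/K

The cold reservoir gains heat Q, so ΔS_cold = +Q/T_C = 45200/328 = 138 J/K.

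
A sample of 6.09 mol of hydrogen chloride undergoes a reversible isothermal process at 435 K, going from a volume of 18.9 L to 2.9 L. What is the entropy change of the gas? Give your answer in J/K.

For an isothermal ideal gas ΔS_gas = nR ln(V₂/V₁) = 6.09 × 8.314 × ln(2.9/18.9) = -94.9 J/K.

ΔS_gas = -94.9 J/K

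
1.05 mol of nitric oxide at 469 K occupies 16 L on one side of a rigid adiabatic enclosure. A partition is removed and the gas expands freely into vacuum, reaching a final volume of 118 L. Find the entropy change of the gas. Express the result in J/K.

ΔS_gas = 17.4 J/K

No heat is exchanged and no work is done, so the ideal-gas temperature stays constant.
Entropy is a state function; using a reversible isothermal path, ΔS_gas = nR ln(V₂/V₁) = 1.05 × 8.314 × ln(118/16) = 17.4 J/K.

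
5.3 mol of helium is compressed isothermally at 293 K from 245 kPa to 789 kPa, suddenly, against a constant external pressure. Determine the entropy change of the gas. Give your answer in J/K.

ΔS_gas = -51.5 J/K

Entropy is a state function, so ΔS_gas depends only on the end states.
For an isothermal ideal gas ΔS_gas = nR ln(P₁/P₂) = 5.3 × 8.314 × ln(245/789) = -51.5 J/K.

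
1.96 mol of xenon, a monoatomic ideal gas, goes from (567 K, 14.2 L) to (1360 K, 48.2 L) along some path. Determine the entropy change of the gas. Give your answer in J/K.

ΔS = 41.3 J/K

Entropy is a state function: ΔS = nC_V ln(T₂/T₁) + nR ln(V₂/V₁), with C_V = 3R/2 = 12.47 J mol⁻¹ K⁻¹ for a monoatomic ideal gas.
ΔS = 1.96 × [12.47 × ln(1360/567) + 8.314 × ln(48.2/14.2)] = 41.3 J/K.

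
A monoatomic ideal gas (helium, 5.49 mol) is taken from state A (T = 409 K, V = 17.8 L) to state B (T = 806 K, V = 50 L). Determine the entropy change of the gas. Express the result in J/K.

Entropy is a state function: ΔS = nC_V ln(T₂/T₁) + nR ln(V₂/V₁), with C_V = 3R/2 = 12.47 J mol⁻¹ K⁻¹ for a monoatomic ideal gas.
ΔS = 5.49 × [12.47 × ln(806/409) + 8.314 × ln(50/17.8)] = 93.6 J/K.

ΔS = 93.6 J/K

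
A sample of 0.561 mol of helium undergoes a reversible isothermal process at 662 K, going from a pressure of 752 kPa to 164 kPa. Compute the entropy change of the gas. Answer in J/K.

For an isothermal ideal gas ΔS_gas = nR ln(P₁/P₂) = 0.561 × 8.314 × ln(752/164) = 7.1 J/K.

ΔS_gas = 7.1 J/K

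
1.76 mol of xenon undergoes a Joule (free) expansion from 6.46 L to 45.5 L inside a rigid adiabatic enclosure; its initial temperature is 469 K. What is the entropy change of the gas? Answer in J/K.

ΔS_gas = 28.6 J/K

No heat is exchanged and no work is done, so the ideal-gas temperature stays constant.
Entropy is a state function; using a reversible isothermal path, ΔS_gas = nR ln(V₂/V₁) = 1.76 × 8.314 × ln(45.5/6.46) = 28.6 J/K.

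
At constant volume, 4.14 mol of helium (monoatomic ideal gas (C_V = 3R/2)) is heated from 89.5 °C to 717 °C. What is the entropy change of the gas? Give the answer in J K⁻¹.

In kelvin: T₁ = 362.65 K, T₂ = 990.15 K. At constant volume, ΔS = nC_V ln(T₂/T₁) with C_V = 3R/2 = 12.47 J mol⁻¹ K⁻¹.
ΔS = 4.14 × 12.47 × ln(990.15/362.65) = 51.9 J/K.

ΔS = 51.9 J/K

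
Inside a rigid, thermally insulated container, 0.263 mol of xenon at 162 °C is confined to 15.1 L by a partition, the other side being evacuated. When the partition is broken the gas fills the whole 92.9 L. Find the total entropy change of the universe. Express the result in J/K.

ΔS_universe = 3.97 J/K

For an ideal gas in free expansion Q = 0 and W = 0, so T is unchanged.
Entropy is a state function; using a reversible isothermal path, ΔS_gas = nR ln(V₂/V₁) = 0.263 × 8.314 × ln(92.9/15.1) = 3.97 J/K.
The insulated surroundings exchange no heat, so ΔS_surr = 0 and ΔS_universe = ΔS_gas.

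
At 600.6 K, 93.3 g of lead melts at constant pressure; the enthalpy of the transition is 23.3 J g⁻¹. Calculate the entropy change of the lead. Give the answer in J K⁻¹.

Heat absorbed by the substance: Q = mL = 93.3 × 23.3 = 2173.89 J.
At constant T, ΔS = Q_rev/T = 2173.89 / 600.6 = 3.62 J/K.

ΔS = 3.62 J/K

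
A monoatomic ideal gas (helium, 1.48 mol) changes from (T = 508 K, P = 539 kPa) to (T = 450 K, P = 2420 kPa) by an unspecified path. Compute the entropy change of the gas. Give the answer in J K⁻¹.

ΔS = nC_p ln(T₂/T₁) − nR ln(P₂/P₁), with C_p = 5R/2 = 20.79 J mol⁻¹ K⁻¹ for a monoatomic ideal gas.
ΔS = 1.48 × [20.79 × ln(450/508) − 8.314 × ln(2420/539)] = -22.2 J/K.

ΔS = -22.2 J/K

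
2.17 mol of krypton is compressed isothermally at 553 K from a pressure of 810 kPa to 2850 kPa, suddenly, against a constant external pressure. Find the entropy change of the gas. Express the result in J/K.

Entropy is a state function, so ΔS_gas depends only on the end states.
For an isothermal ideal gas ΔS_gas = nR ln(P₁/P₂) = 2.17 × 8.314 × ln(810/2850) = -22.7 J/K.

ΔS_gas = -22.7 J/K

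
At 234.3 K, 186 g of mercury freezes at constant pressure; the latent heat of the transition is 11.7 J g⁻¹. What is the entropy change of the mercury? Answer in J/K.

ΔS = -9.29 J/K

Heat released by the substance: Q = −mL = −186 × 11.7 = −2176.2 J.
At constant T, ΔS = Q_rev/T = −2176.2 / 234.3 = -9.29 J/K.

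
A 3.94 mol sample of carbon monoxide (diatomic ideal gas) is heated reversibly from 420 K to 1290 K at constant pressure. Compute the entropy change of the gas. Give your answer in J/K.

At constant pressure, ΔS = nC_p ln(T₂/T₁) with C_p = 7R/2 = 29.1 J mol⁻¹ K⁻¹.
ΔS = 3.94 × 29.1 × ln(1290/420) = 129 J/K.

ΔS = 129 J/K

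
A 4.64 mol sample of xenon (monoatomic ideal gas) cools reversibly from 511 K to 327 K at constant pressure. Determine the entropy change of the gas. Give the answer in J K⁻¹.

ΔS = -43.1 J/K

At constant pressure, ΔS = nC_p ln(T₂/T₁) with C_p = 5R/2 = 20.79 J mol⁻¹ K⁻¹.
ΔS = 4.64 × 20.79 × ln(327/511) = -43.1 J/K.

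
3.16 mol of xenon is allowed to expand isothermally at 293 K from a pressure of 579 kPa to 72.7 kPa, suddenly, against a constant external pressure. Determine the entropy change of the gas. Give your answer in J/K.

Entropy is a state function, so ΔS_gas depends only on the end states.
For an isothermal ideal gas ΔS_gas = nR ln(P₁/P₂) = 3.16 × 8.314 × ln(579/72.7) = 54.5 J/K.

ΔS_gas = 54.5 J/K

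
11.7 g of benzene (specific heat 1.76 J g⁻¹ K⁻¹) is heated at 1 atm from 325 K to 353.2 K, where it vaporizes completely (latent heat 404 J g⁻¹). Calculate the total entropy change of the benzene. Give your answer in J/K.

ΔS = 15.1 J/K

Warming step: ΔS₁ = m c ln(T_tr/T_i) = 11.7 × 1.76 × ln(353.2/325) = 1.713 J/K.
Phase change: ΔS₂ = +mL/T_tr = 11.7 × 404 / 353.2 = 13.38 J/K.
ΔS_total = (1.713) + (13.38) = 15.1 J/K.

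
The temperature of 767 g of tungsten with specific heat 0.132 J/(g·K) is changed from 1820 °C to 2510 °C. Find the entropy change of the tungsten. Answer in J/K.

ΔS = 28.8 J/K

In kelvin: T₁ = 2093.15 K, T₂ = 2783.15 K. ΔS = ∫dQ_rev/T = m c ln(T₂/T₁) = 767 × 0.132 × ln(2783.15/2093.15) = 28.8 J/K.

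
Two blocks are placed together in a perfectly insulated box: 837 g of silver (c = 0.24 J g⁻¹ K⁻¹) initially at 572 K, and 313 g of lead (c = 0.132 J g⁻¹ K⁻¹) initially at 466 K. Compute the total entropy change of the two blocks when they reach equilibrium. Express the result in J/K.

ΔS_total = 0.688 J/K

Energy balance: T_f = (m₁c₁T₁ + m₂c₂T₂)/(m₁c₁ + m₂c₂) = 553.92 K.
ΔS₁ = m₁c₁ ln(T_f/T₁) = 200.88 × ln(553.92/572) = -6.453 J/K.
ΔS₂ = m₂c₂ ln(T_f/T₂) = 41.316 × ln(553.92/466) = 7.141 J/K.
ΔS_total = -6.453 + 7.141 = 0.688 J/K.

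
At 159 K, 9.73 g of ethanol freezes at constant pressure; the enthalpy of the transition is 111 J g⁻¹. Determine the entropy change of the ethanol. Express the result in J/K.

ΔS = -6.79 J/K

Heat released by the substance: Q = −mL = −9.73 × 111 = −1080.03 J.
At constant T, ΔS = Q_rev/T = −1080.03 / 159 = -6.79 J/K.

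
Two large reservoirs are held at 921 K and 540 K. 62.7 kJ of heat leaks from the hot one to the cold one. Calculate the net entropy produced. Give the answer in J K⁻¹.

ΔS_hot = −Q/T_H = −62700/921 = -68.08 J/K and ΔS_cold = +Q/T_C = 62700/540 = 116.1 J/K.
ΔS_total = -68.08 + 116.1 = 48 J/K, positive as the second law requires.

ΔS_total = 48 J/K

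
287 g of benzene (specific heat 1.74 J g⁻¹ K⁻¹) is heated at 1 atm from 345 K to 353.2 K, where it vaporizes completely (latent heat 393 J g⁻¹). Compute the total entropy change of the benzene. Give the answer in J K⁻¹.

Warming step: ΔS₁ = m c ln(T_tr/T_i) = 287 × 1.74 × ln(353.2/345) = 11.73 J/K.
Phase change: ΔS₂ = +mL/T_tr = 287 × 393 / 353.2 = 319.3 J/K.
ΔS_total = (11.73) + (319.3) = 331 J/K.

ΔS = 331 J/K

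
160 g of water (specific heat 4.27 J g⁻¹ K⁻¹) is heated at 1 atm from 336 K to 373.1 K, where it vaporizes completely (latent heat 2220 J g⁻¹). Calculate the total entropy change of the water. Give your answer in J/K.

ΔS = 1020 J/K

Warming step: ΔS₁ = m c ln(T_tr/T_i) = 160 × 4.27 × ln(373.1/336) = 71.56 J/K.
Phase change: ΔS₂ = +mL/T_tr = 160 × 2220 / 373.1 = 952 J/K.
ΔS_total = (71.56) + (952) = 1020 J/K.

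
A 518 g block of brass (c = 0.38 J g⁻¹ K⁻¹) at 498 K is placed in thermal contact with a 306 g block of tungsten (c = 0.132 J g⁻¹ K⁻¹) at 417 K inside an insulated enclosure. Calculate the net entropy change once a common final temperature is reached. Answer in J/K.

Energy balance: T_f = (m₁c₁T₁ + m₂c₂T₂)/(m₁c₁ + m₂c₂) = 484.21 K.
ΔS₁ = m₁c₁ ln(T_f/T₁) = 196.84 × ln(484.21/498) = -5.528 J/K.
ΔS₂ = m₂c₂ ln(T_f/T₂) = 40.392 × ln(484.21/417) = 6.036 J/K.
ΔS_total = -5.528 + 6.036 = 0.508 J/K.

ΔS_total = 0.508 J/K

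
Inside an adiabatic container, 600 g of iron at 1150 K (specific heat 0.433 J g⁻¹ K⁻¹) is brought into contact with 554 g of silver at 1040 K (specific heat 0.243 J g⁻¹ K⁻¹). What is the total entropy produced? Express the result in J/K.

ΔS_total = 0.443 J/K

Energy balance: T_f = (m₁c₁T₁ + m₂c₂T₂)/(m₁c₁ + m₂c₂) = 1112.5 K.
ΔS₁ = m₁c₁ ln(T_f/T₁) = 259.8 × ln(1112.5/1150) = -8.6234 J/K.
ΔS₂ = m₂c₂ ln(T_f/T₂) = 134.622 × ln(1112.5/1040) = 9.0666 J/K.
ΔS_total = -8.6234 + 9.0666 = 0.443 J/K.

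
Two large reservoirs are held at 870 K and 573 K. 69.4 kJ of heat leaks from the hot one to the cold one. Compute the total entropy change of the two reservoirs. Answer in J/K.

ΔS_hot = −Q/T_H = −69400/870 = -79.77 J/K and ΔS_cold = +Q/T_C = 69400/573 = 121.1 J/K.
ΔS_total = -79.77 + 121.1 = 41.3 J/K, positive as the second law requires.

ΔS_total = 41.3 J/K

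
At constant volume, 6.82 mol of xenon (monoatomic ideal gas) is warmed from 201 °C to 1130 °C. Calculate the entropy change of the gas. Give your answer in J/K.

In kelvin: T₁ = 474.15 K, T₂ = 1403.15 K. At constant volume, ΔS = nC_V ln(T₂/T₁) with C_V = 3R/2 = 12.47 J mol⁻¹ K⁻¹.
ΔS = 6.82 × 12.47 × ln(1403.15/474.15) = 92.3 J/K.

ΔS = 92.3 J/K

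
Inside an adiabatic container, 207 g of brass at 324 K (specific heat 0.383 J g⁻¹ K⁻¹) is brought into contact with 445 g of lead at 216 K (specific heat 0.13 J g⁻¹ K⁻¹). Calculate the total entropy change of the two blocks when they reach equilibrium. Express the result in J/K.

Energy balance: T_f = (m₁c₁T₁ + m₂c₂T₂)/(m₁c₁ + m₂c₂) = 278.44 K.
ΔS₁ = m₁c₁ ln(T_f/T₁) = 79.281 × ln(278.44/324) = -12.015 J/K.
ΔS₂ = m₂c₂ ln(T_f/T₂) = 57.85 × ln(278.44/216) = 14.689 J/K.
ΔS_total = -12.015 + 14.689 = 2.67 J/K.

ΔS_total = 2.67 J/K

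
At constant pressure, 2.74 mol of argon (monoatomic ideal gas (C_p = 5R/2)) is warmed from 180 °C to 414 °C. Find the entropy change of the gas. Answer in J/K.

In kelvin: T₁ = 453.15 K, T₂ = 687.15 K. At constant pressure, ΔS = nC_p ln(T₂/T₁) with C_p = 5R/2 = 20.79 J mol⁻¹ K⁻¹.
ΔS = 2.74 × 20.79 × ln(687.15/453.15) = 23.7 J/K.

ΔS = 23.7 J/K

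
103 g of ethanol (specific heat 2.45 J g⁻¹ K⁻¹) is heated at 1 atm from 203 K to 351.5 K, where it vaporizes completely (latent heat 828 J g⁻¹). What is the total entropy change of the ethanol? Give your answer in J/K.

ΔS = 381 J/K

Warming step: ΔS₁ = m c ln(T_tr/T_i) = 103 × 2.45 × ln(351.5/203) = 138.5 J/K.
Phase change: ΔS₂ = +mL/T_tr = 103 × 828 / 351.5 = 242.6 J/K.
ΔS_total = (138.5) + (242.6) = 381 J/K.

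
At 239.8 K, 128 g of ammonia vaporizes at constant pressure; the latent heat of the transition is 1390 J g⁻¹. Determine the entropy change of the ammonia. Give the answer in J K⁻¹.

ΔS = 742 J/K

Heat absorbed by the substance: Q = mL = 128 × 1390 = 177920 J.
At constant T, ΔS = Q_rev/T = 177920 / 239.8 = 742 J/K.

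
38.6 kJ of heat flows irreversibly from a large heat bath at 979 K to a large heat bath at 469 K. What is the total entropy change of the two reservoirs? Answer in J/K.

ΔS_total = 42.9 J/K

ΔS_hot = −Q/T_H = −38600/979 = -39.43 J/K and ΔS_cold = +Q/T_C = 38600/469 = 82.3 J/K.
ΔS_total = -39.43 + 82.3 = 42.9 J/K, positive as the second law requires.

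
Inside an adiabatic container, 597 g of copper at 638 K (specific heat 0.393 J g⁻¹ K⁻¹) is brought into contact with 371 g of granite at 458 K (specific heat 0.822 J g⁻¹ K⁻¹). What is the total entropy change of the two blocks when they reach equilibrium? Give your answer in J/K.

ΔS_total = 7.36 J/K

Energy balance: T_f = (m₁c₁T₁ + m₂c₂T₂)/(m₁c₁ + m₂c₂) = 536.27 K.
ΔS₁ = m₁c₁ ln(T_f/T₁) = 234.621 × ln(536.27/638) = -40.75 J/K.
ΔS₂ = m₂c₂ ln(T_f/T₂) = 304.962 × ln(536.27/458) = 48.11 J/K.
ΔS_total = -40.75 + 48.11 = 7.36 J/K.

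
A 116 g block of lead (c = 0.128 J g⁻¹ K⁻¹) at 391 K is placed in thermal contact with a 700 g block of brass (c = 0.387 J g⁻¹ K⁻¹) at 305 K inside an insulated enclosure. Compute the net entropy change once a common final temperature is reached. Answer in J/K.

Energy balance: T_f = (m₁c₁T₁ + m₂c₂T₂)/(m₁c₁ + m₂c₂) = 309.47 K.
ΔS₁ = m₁c₁ ln(T_f/T₁) = 14.848 × ln(309.47/391) = -3.472 J/K.
ΔS₂ = m₂c₂ ln(T_f/T₂) = 270.9 × ln(309.47/305) = 3.94 J/K.
ΔS_total = -3.472 + 3.94 = 0.468 J/K.

ΔS_total = 0.468 J/K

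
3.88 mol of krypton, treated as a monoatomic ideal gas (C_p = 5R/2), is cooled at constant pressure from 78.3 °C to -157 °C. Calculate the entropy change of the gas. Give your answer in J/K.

ΔS = -89.3 J/K

In kelvin: T₁ = 351.45 K, T₂ = 116.15 K. At constant pressure, ΔS = nC_p ln(T₂/T₁) with C_p = 5R/2 = 20.79 J mol⁻¹ K⁻¹.
ΔS = 3.88 × 20.79 × ln(116.15/351.45) = -89.3 J/K.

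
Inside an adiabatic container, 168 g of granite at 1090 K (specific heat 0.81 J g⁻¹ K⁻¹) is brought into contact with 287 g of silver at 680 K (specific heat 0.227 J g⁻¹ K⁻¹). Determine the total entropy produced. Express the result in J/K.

Energy balance: T_f = (m₁c₁T₁ + m₂c₂T₂)/(m₁c₁ + m₂c₂) = 957.26 K.
ΔS₁ = m₁c₁ ln(T_f/T₁) = 136.08 × ln(957.26/1090) = -17.67 J/K.
ΔS₂ = m₂c₂ ln(T_f/T₂) = 65.149 × ln(957.26/680) = 22.28 J/K.
ΔS_total = -17.67 + 22.28 = 4.61 J/K.

ΔS_total = 4.61 J/K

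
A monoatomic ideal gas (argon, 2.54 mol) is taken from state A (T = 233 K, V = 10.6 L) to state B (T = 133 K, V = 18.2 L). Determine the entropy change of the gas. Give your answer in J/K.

Entropy is a state function: ΔS = nC_V ln(T₂/T₁) + nR ln(V₂/V₁), with C_V = 3R/2 = 12.47 J mol⁻¹ K⁻¹ for a monoatomic ideal gas.
ΔS = 2.54 × [12.47 × ln(133/233) + 8.314 × ln(18.2/10.6)] = -6.35 J/K.

ΔS = -6.35 J/K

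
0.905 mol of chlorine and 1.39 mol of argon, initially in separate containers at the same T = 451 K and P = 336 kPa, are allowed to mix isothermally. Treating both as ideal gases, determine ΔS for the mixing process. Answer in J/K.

ΔS_mix = 12.8 J/K

Mole fractions: x_A = 0.905/2.29 = 0.394, x_B = 0.606.
ΔS_mix = −R(n_A ln x_A + n_B ln x_B) = −8.314 × (0.905 ln 0.394 + 1.39 ln 0.606) = 12.8 J/K.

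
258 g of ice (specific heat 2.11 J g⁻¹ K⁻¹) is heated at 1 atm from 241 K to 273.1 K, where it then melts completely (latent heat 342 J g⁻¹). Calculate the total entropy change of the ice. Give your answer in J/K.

Warming step: ΔS₁ = m c ln(T_tr/T_i) = 258 × 2.11 × ln(273.1/241) = 68.07 J/K.
Phase change: ΔS₂ = +mL/T_tr = 258 × 342 / 273.1 = 323.1 J/K.
ΔS_total = (68.07) + (323.1) = 391 J/K.

ΔS = 391 J/K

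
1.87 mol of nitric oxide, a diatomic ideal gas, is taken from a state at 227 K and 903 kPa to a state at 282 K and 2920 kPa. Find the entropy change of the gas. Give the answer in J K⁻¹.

ΔS = -6.44 J/K

ΔS = nC_p ln(T₂/T₁) − nR ln(P₂/P₁), with C_p = 7R/2 = 29.1 J mol⁻¹ K⁻¹ for a diatomic ideal gas.
ΔS = 1.87 × [29.1 × ln(282/227) − 8.314 × ln(2920/903)] = -6.44 J/K.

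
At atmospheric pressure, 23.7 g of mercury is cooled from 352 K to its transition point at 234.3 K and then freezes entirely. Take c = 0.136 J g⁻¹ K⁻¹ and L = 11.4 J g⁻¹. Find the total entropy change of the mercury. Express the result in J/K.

Cooling step: ΔS₁ = m c ln(T_tr/T_i) = 23.7 × 0.136 × ln(234.3/352) = -1.31194 J/K.
Phase change: ΔS₂ = −mL/T_tr = −23.7 × 11.4 / 234.3 = -1.15314 J/K.
ΔS_total = (-1.31194) + (-1.15314) = -2.47 J/K.

ΔS = -2.47 J/K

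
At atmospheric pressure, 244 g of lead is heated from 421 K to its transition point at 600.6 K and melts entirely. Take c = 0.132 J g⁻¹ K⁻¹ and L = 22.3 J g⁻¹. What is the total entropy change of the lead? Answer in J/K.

ΔS = 20.5 J/K

Warming step: ΔS₁ = m c ln(T_tr/T_i) = 244 × 0.132 × ln(600.6/421) = 11.44 J/K.
Phase change: ΔS₂ = +mL/T_tr = 244 × 22.3 / 600.6 = 9.06 J/K.
ΔS_total = (11.44) + (9.06) = 20.5 J/K.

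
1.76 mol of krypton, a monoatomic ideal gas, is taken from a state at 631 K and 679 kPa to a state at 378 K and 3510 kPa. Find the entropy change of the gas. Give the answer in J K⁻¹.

ΔS = nC_p ln(T₂/T₁) − nR ln(P₂/P₁), with C_p = 5R/2 = 20.79 J mol⁻¹ K⁻¹ for a monoatomic ideal gas.
ΔS = 1.76 × [20.79 × ln(378/631) − 8.314 × ln(3510/679)] = -42.8 J/K.

ΔS = -42.8 J/K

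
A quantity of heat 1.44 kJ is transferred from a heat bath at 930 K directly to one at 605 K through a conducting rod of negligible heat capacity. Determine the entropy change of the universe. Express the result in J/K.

ΔS_hot = −Q/T_H = −1440/930 = -1.548 J/K and ΔS_cold = +Q/T_C = 1440/605 = 2.38 J/K.
ΔS_total = -1.548 + 2.38 = 0.832 J/K, positive as the second law requires.

ΔS_total = 0.832 J/K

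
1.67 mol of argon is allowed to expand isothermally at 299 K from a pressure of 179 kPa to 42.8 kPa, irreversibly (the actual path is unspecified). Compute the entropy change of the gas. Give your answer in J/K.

Entropy is a state function, so ΔS_gas depends only on the end states.
For an isothermal ideal gas ΔS_gas = nR ln(P₁/P₂) = 1.67 × 8.314 × ln(179/42.8) = 19.9 J/K.

ΔS_gas = 19.9 J/K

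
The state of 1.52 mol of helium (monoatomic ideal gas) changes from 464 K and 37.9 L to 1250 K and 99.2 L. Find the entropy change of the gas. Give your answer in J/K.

Entropy is a state function: ΔS = nC_V ln(T₂/T₁) + nR ln(V₂/V₁), with C_V = 3R/2 = 12.47 J mol⁻¹ K⁻¹ for a monoatomic ideal gas.
ΔS = 1.52 × [12.47 × ln(1250/464) + 8.314 × ln(99.2/37.9)] = 30.9 J/K.

ΔS = 30.9 J/K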